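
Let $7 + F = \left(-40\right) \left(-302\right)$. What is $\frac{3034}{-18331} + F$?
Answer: $\frac{221307129}{18331} \approx 12073.0$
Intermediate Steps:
$F = 12073$ ($F = -7 - -12080 = -7 + 12080 = 12073$)
$\frac{3034}{-18331} + F = \frac{3034}{-18331} + 12073 = 3034 \left(- \frac{1}{18331}\right) + 12073 = - \frac{3034}{18331} + 12073 = \frac{221307129}{18331}$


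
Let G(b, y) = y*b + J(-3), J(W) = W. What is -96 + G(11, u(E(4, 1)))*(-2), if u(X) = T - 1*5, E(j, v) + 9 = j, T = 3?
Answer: -46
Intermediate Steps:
E(j, v) = -9 + j
u(X) = -2 (u(X) = 3 - 1*5 = 3 - 5 = -2)
G(b, y) = -3 + b*y (G(b, y) = y*b - 3 = b*y - 3 = -3 + b*y)
-96 + G(11, u(E(4, 1)))*(-2) = -96 + (-3 + 11*(-2))*(-2) = -96 + (-3 - 22)*(-2) = -96 - 25*(-2) = -96 + 50 = -46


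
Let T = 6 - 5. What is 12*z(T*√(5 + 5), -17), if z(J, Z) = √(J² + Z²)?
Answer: 12*√299 ≈ 207.50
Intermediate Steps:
T = 1
12*z(T*√(5 + 5), -17) = 12*√((1*√(5 + 5))² + (-17)²) = 12*√((1*√10)² + 289) = 12*√((√10)² + 289) = 12*√(10 + 289) = 12*√299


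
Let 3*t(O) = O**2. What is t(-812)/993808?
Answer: 41209/186339 ≈ 0.22115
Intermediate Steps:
t(O) = O**2/3
t(-812)/993808 = ((1/3)*(-812)**2)/993808 = ((1/3)*659344)*(1/993808) = (659344/3)*(1/993808) = 41209/186339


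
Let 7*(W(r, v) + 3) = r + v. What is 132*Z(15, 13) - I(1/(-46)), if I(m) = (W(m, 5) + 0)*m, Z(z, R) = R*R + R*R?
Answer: 660851455/14812 ≈ 44616.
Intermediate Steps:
W(r, v) = -3 + r/7 + v/7 (W(r, v) = -3 + (r + v)/7 = -3 + (r/7 + v/7) = -3 + r/7 + v/7)
Z(z, R) = 2*R**2 (Z(z, R) = R**2 + R**2 = 2*R**2)
I(m) = m*(-16/7 + m/7) (I(m) = ((-3 + m/7 + (1/7)*5) + 0)*m = ((-3 + m/7 + 5/7) + 0)*m = ((-16/7 + m/7) + 0)*m = (-16/7 + m/7)*m = m*(-16/7 + m/7))
132*Z(15, 13) - I(1/(-46)) = 132*(2*13**2) - (-16 + 1/(-46))/(7*(-46)) = 132*(2*169) - (-1)*(-16 - 1/46)/(7*46) = 132*338 - (-1)*(-737)/(7*46*46) = 44616 - 1*737/14812 = 44616 - 737/14812 = 660851455/14812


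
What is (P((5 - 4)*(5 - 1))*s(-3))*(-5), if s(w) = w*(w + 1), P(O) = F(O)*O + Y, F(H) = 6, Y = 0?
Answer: -720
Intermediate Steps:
P(O) = 6*O (P(O) = 6*O + 0 = 6*O)
s(w) = w*(1 + w)
(P((5 - 4)*(5 - 1))*s(-3))*(-5) = ((6*((5 - 4)*(5 - 1)))*(-3*(1 - 3)))*(-5) = ((6*(1*4))*(-3*(-2)))*(-5) = ((6*4)*6)*(-5) = (24*6)*(-5) = 144*(-5) = -720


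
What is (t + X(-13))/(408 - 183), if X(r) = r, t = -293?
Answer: -34/25 ≈ -1.3600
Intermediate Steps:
(t + X(-13))/(408 - 183) = (-293 - 13)/(408 - 183) = -306/225 = -306*1/225 = -34/25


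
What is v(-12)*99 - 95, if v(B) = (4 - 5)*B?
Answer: 1093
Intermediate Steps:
v(B) = -B
v(-12)*99 - 95 = -1*(-12)*99 - 95 = 12*99 - 95 = 1188 - 95 = 1093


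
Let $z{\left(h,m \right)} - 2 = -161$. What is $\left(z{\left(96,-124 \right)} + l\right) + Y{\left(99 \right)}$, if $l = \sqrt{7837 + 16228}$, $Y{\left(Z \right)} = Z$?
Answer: $-60 + \sqrt{24065} \approx 95.129$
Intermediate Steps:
$z{\left(h,m \right)} = -159$ ($z{\left(h,m \right)} = 2 - 161 = -159$)
$l = \sqrt{24065} \approx 155.13$
$\left(z{\left(96,-124 \right)} + l\right) + Y{\left(99 \right)} = \left(-159 + \sqrt{24065}\right) + 99 = -60 + \sqrt{24065}$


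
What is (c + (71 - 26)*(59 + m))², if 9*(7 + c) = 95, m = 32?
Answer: 1360650769/81 ≈ 1.6798e+7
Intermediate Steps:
c = 32/9 (c = -7 + (⅑)*95 = -7 + 95/9 = 32/9 ≈ 3.5556)
(c + (71 - 26)*(59 + m))² = (32/9 + (71 - 26)*(59 + 32))² = (32/9 + 45*91)² = (32/9 + 4095)² = (36887/9)² = 1360650769/81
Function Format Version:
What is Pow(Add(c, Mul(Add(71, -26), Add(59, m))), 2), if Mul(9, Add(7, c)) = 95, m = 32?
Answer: Rational(1360650769, 81) ≈ 1.6798e+7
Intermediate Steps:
c = Rational(32, 9) (c = Add(-7, Mul(Rational(1, 9), 95)) = Add(-7, Rational(95, 9)) = Rational(32, 9) ≈ 3.5556)
Pow(Add(c, Mul(Add(71, -26), Add(59, m))), 2) = Pow(Add(Rational(32, 9), Mul(Add(71, -26), Add(59, 32))), 2) = Pow(Add(Rational(32, 9), Mul(45, 91)), 2) = Pow(Add(Rational(32, 9), 4095), 2) = Pow(Rational(36887, 9), 2) = Rational(1360650769, 81)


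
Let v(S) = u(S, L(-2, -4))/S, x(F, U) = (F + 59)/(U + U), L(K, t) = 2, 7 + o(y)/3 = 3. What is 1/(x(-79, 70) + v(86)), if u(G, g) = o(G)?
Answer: -301/85 ≈ -3.5412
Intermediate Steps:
o(y) = -12 (o(y) = -21 + 3*3 = -21 + 9 = -12)
u(G, g) = -12
x(F, U) = (59 + F)/(2*U) (x(F, U) = (59 + F)/((2*U)) = (59 + F)*(1/(2*U)) = (59 + F)/(2*U))
v(S) = -12/S
1/(x(-79, 70) + v(86)) = 1/((½)*(59 - 79)/70 - 12/86) = 1/((½)*(1/70)*(-20) - 12*1/86) = 1/(-⅐ - 6/43) = 1/(-85/301) = -301/85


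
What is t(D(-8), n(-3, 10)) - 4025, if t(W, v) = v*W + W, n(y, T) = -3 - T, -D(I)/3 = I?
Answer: -4313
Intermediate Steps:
D(I) = -3*I
t(W, v) = W + W*v (t(W, v) = W*v + W = W + W*v)
t(D(-8), n(-3, 10)) - 4025 = (-3*(-8))*(1 + (-3 - 1*10)) - 4025 = 24*(1 + (-3 - 10)) - 4025 = 24*(1 - 13) - 4025 = 24*(-12) - 4025 = -288 - 4025 = -4313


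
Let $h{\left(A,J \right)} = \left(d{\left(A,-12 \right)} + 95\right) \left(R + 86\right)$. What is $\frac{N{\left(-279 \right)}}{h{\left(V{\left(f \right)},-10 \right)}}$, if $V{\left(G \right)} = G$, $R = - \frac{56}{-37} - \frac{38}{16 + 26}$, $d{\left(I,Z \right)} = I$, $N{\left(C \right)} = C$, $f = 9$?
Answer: $- \frac{216783}{6998680} \approx -0.030975$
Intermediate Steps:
$R = \frac{473}{777}$ ($R = \left(-56\right) \left(- \frac{1}{37}\right) - \frac{38}{42} = \frac{56}{37} - \frac{19}{21} = \frac{473}{777} \approx 0.60875$)
$h{\left(A,J \right)} = \frac{6393025}{777} + \frac{67295 A}{777}$ ($h{\left(A,J \right)} = \left(A + 95\right) \left(\frac{473}{777} + 86\right) = \left(95 + A\right) \frac{67295}{777} = \frac{6393025}{777} + \frac{67295 A}{777}$)
$\frac{N{\left(-279 \right)}}{h{\left(V{\left(f \right)},-10 \right)}} = - \frac{279}{\frac{6393025}{777} + \frac{67295}{777} \cdot 9} = - \frac{279}{\frac{6393025}{777} + \frac{201885}{259}} = - \frac{279}{\frac{6998680}{777}} = \left(-279\right) \frac{777}{6998680} = - \frac{216783}{6998680}$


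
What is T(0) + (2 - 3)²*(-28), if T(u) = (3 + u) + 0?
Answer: -25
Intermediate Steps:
T(u) = 3 + u
T(0) + (2 - 3)²*(-28) = (3 + 0) + (2 - 3)²*(-28) = 3 + (-1)²*(-28) = 3 + 1*(-28) = 3 - 28 = -25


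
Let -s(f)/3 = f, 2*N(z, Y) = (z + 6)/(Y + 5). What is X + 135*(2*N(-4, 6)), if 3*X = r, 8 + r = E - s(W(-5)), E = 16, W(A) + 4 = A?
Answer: 601/33 ≈ 18.212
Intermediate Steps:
W(A) = -4 + A
N(z, Y) = (6 + z)/(2*(5 + Y)) (N(z, Y) = ((z + 6)/(Y + 5))/2 = ((6 + z)/(5 + Y))/2 = (6 + z)/(2*(5 + Y)))
s(f) = -3*f
r = -19 (r = -8 + (16 - (-3)*(-4 - 5)) = -8 + (16 - (-3)*(-9)) = -8 + (16 - 1*27) = -8 + (16 - 27) = -8 - 11 = -19)
X = -19/3 (X = (⅓)*(-19) = -19/3 ≈ -6.3333)
X + 135*(2*N(-4, 6)) = -19/3 + 135*(2*((6 - 4)/(2*(5 + 6)))) = -19/3 + 135*(2*((½)*2/11)) = -19/3 + 135*(2*((½)*(1/11)*2)) = -19/3 + 135*(2*(1/11)) = -19/3 + 135*(2/11) = -19/3 + 270/11 = 601/33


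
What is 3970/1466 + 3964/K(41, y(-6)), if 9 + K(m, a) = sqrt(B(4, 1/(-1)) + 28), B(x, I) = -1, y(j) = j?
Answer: -1446851/2199 - 1982*sqrt(3)/9 ≈ -1039.4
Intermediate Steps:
K(m, a) = -9 + 3*sqrt(3) (K(m, a) = -9 + sqrt(-1 + 28) = -9 + sqrt(27) = -9 + 3*sqrt(3))
3970/1466 + 3964/K(41, y(-6)) = 3970/1466 + 3964/(-9 + 3*sqrt(3)) = 3970*(1/1466) + 3964/(-9 + 3*sqrt(3)) = 1985/733 + 3964/(-9 + 3*sqrt(3))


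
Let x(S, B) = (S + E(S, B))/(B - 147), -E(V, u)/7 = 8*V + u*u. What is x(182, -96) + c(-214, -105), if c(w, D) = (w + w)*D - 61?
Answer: 10980119/243 ≈ 45186.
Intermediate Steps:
E(V, u) = -56*V - 7*u² (E(V, u) = -7*(8*V + u*u) = -7*(8*V + u²) = -7*(u² + 8*V) = -56*V - 7*u²)
x(S, B) = (-55*S - 7*B²)/(-147 + B) (x(S, B) = (S + (-56*S - 7*B²))/(B - 147) = (-55*S - 7*B²)/(-147 + B))
c(w, D) = -61 + 2*D*w (c(w, D) = (2*w)*D - 61 = 2*D*w - 61 = -61 + 2*D*w)
x(182, -96) + c(-214, -105) = (-55*182 - 7*(-96)²)/(-147 - 96) + (-61 + 2*(-105)*(-214)) = (-10010 - 7*9216)/(-243) + (-61 + 44940) = -(-10010 - 64512)/243 + 44879 = -1/243*(-74522) + 44879 = 74522/243 + 44879 = 10980119/243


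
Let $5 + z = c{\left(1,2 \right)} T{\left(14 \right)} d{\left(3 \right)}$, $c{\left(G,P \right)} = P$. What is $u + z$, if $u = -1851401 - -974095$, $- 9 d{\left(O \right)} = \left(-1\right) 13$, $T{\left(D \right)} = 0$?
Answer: $-877311$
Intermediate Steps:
$d{\left(O \right)} = \frac{13}{9}$ ($d{\left(O \right)} = - \frac{\left(-1\right) 13}{9} = \left(- \frac{1}{9}\right) \left(-13\right) = \frac{13}{9}$)
$z = -5$ ($z = -5 + 2 \cdot 0 \cdot \frac{13}{9} = -5 + 0 \cdot \frac{13}{9} = -5 + 0 = -5$)
$u = -877306$ ($u = -1851401 + 974095 = -877306$)
$u + z = -877306 - 5 = -877311$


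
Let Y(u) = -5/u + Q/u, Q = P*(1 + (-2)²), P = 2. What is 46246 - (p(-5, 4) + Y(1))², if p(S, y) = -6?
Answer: 46245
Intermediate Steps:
Q = 10 (Q = 2*(1 + (-2)²) = 2*(1 + 4) = 2*5 = 10)
Y(u) = 5/u (Y(u) = -5/u + 10/u = 5/u)
46246 - (p(-5, 4) + Y(1))² = 46246 - (-6 + 5/1)² = 46246 - (-6 + 5*1)² = 46246 - (-6 + 5)² = 46246 - 1*(-1)² = 46246 - 1*1 = 46246 - 1 = 46245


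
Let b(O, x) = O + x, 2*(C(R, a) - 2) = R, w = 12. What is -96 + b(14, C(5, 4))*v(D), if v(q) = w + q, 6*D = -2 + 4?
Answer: 793/6 ≈ 132.17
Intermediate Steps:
C(R, a) = 2 + R/2
D = ⅓ (D = (-2 + 4)/6 = (⅙)*2 = ⅓ ≈ 0.33333)
v(q) = 12 + q
-96 + b(14, C(5, 4))*v(D) = -96 + (14 + (2 + (½)*5))*(12 + ⅓) = -96 + (14 + (2 + 5/2))*(37/3) = -96 + (14 + 9/2)*(37/3) = -96 + (37/2)*(37/3) = -96 + 1369/6 = 793/6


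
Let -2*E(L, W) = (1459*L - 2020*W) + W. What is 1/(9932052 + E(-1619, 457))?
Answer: 1/11574454 ≈ 8.6397e-8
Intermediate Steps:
E(L, W) = -1459*L/2 + 2019*W/2 (E(L, W) = -((1459*L - 2020*W) + W)/2 = -((-2020*W + 1459*L) + W)/2 = -(-2019*W + 1459*L)/2 = -1459*L/2 + 2019*W/2)
1/(9932052 + E(-1619, 457)) = 1/(9932052 + (-1459/2*(-1619) + (2019/2)*457)) = 1/(9932052 + (2362121/2 + 922683/2)) = 1/(9932052 + 1642402) = 1/11574454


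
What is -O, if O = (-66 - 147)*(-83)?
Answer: -17679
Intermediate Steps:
O = 17679 (O = -213*(-83) = 17679)
-O = -1*17679 = -17679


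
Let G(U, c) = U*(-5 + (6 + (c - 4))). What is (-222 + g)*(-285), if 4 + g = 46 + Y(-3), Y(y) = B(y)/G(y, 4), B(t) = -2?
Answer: 51110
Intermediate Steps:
G(U, c) = U*(-3 + c) (G(U, c) = U*(-5 + (6 + (-4 + c))) = U*(-5 + (2 + c)) = U*(-3 + c))
Y(y) = -2/y (Y(y) = -2*1/(y*(-3 + 4)) = -2/y)
g = 128/3 (g = -4 + (46 - 2/(-3)) = -4 + (46 - 2*(-⅓)) = -4 + (46 + ⅔) = -4 + 140/3 = 128/3 ≈ 42.667)
(-222 + g)*(-285) = (-222 + 128/3)*(-285) = -538/3*(-285) = 51110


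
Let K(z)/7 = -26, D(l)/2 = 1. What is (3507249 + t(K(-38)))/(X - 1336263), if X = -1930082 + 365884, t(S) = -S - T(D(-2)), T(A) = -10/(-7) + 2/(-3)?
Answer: -73656035/60909681 ≈ -1.2093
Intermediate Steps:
D(l) = 2 (D(l) = 2*1 = 2)
T(A) = 16/21 (T(A) = -10*(-1/7) + 2*(-1/3) = 10/7 - 2/3 = 16/21)
K(z) = -182 (K(z) = 7*(-26) = -182)
t(S) = -16/21 - S (t(S) = -S - 1*16/21 = -S - 16/21 = -16/21 - S)
X = -1564198
(3507249 + t(K(-38)))/(X - 1336263) = (3507249 + (-16/21 - 1*(-182)))/(-1564198 - 1336263) = (3507249 + (-16/21 + 182))/(-2900461) = (3507249 + 3806/21)*(-1/2900461) = (73656035/21)*(-1/2900461) = -73656035/60909681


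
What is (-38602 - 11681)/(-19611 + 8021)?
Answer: 50283/11590 ≈ 4.3385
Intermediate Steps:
(-38602 - 11681)/(-19611 + 8021) = -50283/(-11590) = -50283*(-1/11590) = 50283/11590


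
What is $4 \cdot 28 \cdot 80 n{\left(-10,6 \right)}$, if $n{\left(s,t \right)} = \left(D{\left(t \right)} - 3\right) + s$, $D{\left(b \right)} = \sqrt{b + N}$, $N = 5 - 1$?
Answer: $-116480 + 8960 \sqrt{10} \approx -88146.0$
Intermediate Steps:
$N = 4$
$D{\left(b \right)} = \sqrt{4 + b}$ ($D{\left(b \right)} = \sqrt{b + 4} = \sqrt{4 + b}$)
$n{\left(s,t \right)} = -3 + s + \sqrt{4 + t}$ ($n{\left(s,t \right)} = \left(\sqrt{4 + t} - 3\right) + s = \left(-3 + \sqrt{4 + t}\right) + s = -3 + s + \sqrt{4 + t}$)
$4 \cdot 28 \cdot 80 n{\left(-10,6 \right)} = 4 \cdot 28 \cdot 80 \left(-3 - 10 + \sqrt{4 + 6}\right) = 112 \cdot 80 \left(-3 - 10 + \sqrt{10}\right) = 8960 \left(-13 + \sqrt{10}\right) = -116480 + 8960 \sqrt{10}$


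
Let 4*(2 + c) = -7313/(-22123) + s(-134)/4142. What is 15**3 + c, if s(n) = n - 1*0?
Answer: 309086512309/91633466 ≈ 3373.1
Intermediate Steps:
s(n) = n (s(n) = n + 0 = n)
c = -176435441/91633466 (c = -2 + (-7313/(-22123) - 134/4142)/4 = -2 + (-7313*(-1/22123) - 134*1/4142)/4 = -2 + (7313/22123 - 67/2071)/4 = -2 + (1/4)*(13662982/45816733) = -2 + 6831491/91633466 = -176435441/91633466 ≈ -1.9254)
15**3 + c = 15**3 - 176435441/91633466 = 3375 - 176435441/91633466 = 309086512309/91633466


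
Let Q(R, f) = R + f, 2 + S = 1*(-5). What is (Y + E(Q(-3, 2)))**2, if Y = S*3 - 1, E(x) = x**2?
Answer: 441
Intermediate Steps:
S = -7 (S = -2 + 1*(-5) = -2 - 5 = -7)
Y = -22 (Y = -7*3 - 1 = -21 - 1 = -22)
(Y + E(Q(-3, 2)))**2 = (-22 + (-3 + 2)**2)**2 = (-22 + (-1)**2)**2 = (-22 + 1)**2 = (-21)**2 = 441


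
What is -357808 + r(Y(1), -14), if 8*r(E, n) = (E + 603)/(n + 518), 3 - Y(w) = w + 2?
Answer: -160297917/448 ≈ -3.5781e+5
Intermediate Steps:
Y(w) = 1 - w (Y(w) = 3 - (w + 2) = 3 - (2 + w) = 3 + (-2 - w) = 1 - w)
r(E, n) = (603 + E)/(8*(518 + n)) (r(E, n) = ((E + 603)/(n + 518))/8 = ((603 + E)/(518 + n))/8 = (603 + E)/(8*(518 + n)))
-357808 + r(Y(1), -14) = -357808 + (603 + (1 - 1*1))/(8*(518 - 14)) = -357808 + (⅛)*(603 + (1 - 1))/504 = -357808 + (⅛)*(1/504)*(603 + 0) = -357808 + (⅛)*(1/504)*603 = -357808 + 67/448 = -160297917/448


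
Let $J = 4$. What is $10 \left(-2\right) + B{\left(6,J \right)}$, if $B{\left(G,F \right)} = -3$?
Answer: $-23$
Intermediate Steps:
$10 \left(-2\right) + B{\left(6,J \right)} = 10 \left(-2\right) - 3 = -20 - 3 = -23$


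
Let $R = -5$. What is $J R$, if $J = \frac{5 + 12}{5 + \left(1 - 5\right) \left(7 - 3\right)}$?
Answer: $\frac{85}{11} \approx 7.7273$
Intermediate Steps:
$J = - \frac{17}{11}$ ($J = \frac{17}{5 - 16} = \frac{17}{-11} = 17 \left(- \frac{1}{11}\right) = - \frac{17}{11} \approx -1.5455$)
$J R = \left(- \frac{17}{11}\right) \left(-5\right) = \frac{85}{11}$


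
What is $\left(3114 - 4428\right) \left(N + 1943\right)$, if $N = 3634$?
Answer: $-7328178$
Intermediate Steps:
$\left(3114 - 4428\right) \left(N + 1943\right) = \left(3114 - 4428\right) \left(3634 + 1943\right) = \left(-1314\right) 5577 = -7328178$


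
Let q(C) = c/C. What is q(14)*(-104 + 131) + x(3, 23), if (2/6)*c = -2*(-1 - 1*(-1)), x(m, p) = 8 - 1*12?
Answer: -4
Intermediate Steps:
x(m, p) = -4 (x(m, p) = 8 - 12 = -4)
c = 0 (c = 3*(-2*(-1 - 1*(-1))) = 3*(-2*(-1 + 1)) = 3*(-2*0) = 3*0 = 0)
q(C) = 0 (q(C) = 0/C = 0)
q(14)*(-104 + 131) + x(3, 23) = 0*(-104 + 131) - 4 = 0*27 - 4 = 0 - 4 = -4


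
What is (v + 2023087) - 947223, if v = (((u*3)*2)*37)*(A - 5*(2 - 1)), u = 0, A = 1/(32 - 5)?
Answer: 1075864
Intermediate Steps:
A = 1/27 ≈ 0.037037
v = 0 (v = (((0*3)*2)*37)*(1/27 - 5*(2 - 1)) = ((0*2)*37)*(1/27 - 5) = (0*37)*(1/27 - 1*5) = 0*(1/27 - 5) = 0*(-134/27) = 0)
(v + 2023087) - 947223 = (0 + 2023087) - 947223 = 2023087 - 947223 = 1075864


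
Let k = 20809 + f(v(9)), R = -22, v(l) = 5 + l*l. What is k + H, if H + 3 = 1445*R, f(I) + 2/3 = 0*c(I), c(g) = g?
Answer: -32954/3 ≈ -10985.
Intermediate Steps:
v(l) = 5 + l²
f(I) = -⅔ (f(I) = -⅔ + 0*I = -⅔ + 0 = -⅔)
k = 62425/3 (k = 20809 - ⅔ = 62425/3 ≈ 20808.)
H = -31793 (H = -3 + 1445*(-22) = -3 - 31790 = -31793)
k + H = 62425/3 - 31793 = -32954/3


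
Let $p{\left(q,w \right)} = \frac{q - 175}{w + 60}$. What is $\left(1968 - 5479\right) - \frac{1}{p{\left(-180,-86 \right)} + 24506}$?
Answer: $- \frac{2238301147}{637511} \approx -3511.0$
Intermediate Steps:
$p{\left(q,w \right)} = \frac{-175 + q}{60 + w}$
$\left(1968 - 5479\right) - \frac{1}{p{\left(-180,-86 \right)} + 24506} = \left(1968 - 5479\right) - \frac{1}{\frac{-175 - 180}{60 - 86} + 24506} = \left(1968 - 5479\right) - \frac{1}{\frac{1}{-26} \left(-355\right) + 24506} = -3511 - \frac{1}{\left(- \frac{1}{26}\right) \left(-355\right) + 24506} = -3511 - \frac{1}{\frac{355}{26} + 24506} = -3511 - \frac{1}{\frac{637511}{26}} = -3511 - \frac{26}{637511} = - \frac{2238301147}{637511}$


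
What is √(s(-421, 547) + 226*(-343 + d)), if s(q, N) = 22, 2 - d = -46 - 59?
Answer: I*√53314 ≈ 230.9*I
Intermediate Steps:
d = 107 (d = 2 - (-46 - 59) = 2 - 1*(-105) = 2 + 105 = 107)
√(s(-421, 547) + 226*(-343 + d)) = √(22 + 226*(-343 + 107)) = √(22 + 226*(-236)) = √(22 - 53336) = √(-53314) = I*√53314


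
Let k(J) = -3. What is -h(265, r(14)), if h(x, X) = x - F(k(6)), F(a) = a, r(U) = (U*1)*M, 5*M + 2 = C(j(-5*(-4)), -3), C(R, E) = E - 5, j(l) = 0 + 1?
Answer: -268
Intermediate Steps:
j(l) = 1
C(R, E) = -5 + E
M = -2 (M = -⅖ + (-5 - 3)/5 = -⅖ + (⅕)*(-8) = -⅖ - 8/5 = -2)
r(U) = -2*U (r(U) = (U*1)*(-2) = U*(-2) = -2*U)
h(x, X) = 3 + x (h(x, X) = x - 1*(-3) = x + 3 = 3 + x)
-h(265, r(14)) = -(3 + 265) = -1*268 = -268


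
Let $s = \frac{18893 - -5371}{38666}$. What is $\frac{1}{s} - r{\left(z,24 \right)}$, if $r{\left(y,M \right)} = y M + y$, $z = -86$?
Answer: $\frac{26103133}{12132} \approx 2151.6$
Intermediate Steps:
$r{\left(y,M \right)} = y + M y$ ($r{\left(y,M \right)} = M y + y = y + M y$)
$s = \frac{12132}{19333}$ ($s = \left(18893 + 5371\right) \frac{1}{38666} = 24264 \cdot \frac{1}{38666} = \frac{12132}{19333} \approx 0.62753$)
$\frac{1}{s} - r{\left(z,24 \right)} = \frac{1}{\frac{12132}{19333}} - - 86 \left(1 + 24\right) = \frac{19333}{12132} - \left(-86\right) 25 = \frac{19333}{12132} - -2150 = \frac{19333}{12132} + 2150 = \frac{26103133}{12132}$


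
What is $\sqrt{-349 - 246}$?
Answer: $i \sqrt{595} \approx 24.393 i$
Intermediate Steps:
$\sqrt{-349 - 246} = \sqrt{-595} = i \sqrt{595}$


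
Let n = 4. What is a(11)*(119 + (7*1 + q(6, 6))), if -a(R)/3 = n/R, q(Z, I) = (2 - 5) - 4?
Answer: -1428/11 ≈ -129.82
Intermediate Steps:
q(Z, I) = -7 (q(Z, I) = -3 - 4 = -7)
a(R) = -12/R
a(11)*(119 + (7*1 + q(6, 6))) = (-12/11)*(119 + (7*1 - 7)) = (-12*1/11)*(119 + (7 - 7)) = -12*(119 + 0)/11 = -12/11*119 = -1428/11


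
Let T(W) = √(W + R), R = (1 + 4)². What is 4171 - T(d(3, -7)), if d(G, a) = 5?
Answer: 4171 - √30 ≈ 4165.5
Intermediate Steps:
R = 25 (R = 5² = 25)
T(W) = √(25 + W) (T(W) = √(W + 25) = √(25 + W))
4171 - T(d(3, -7)) = 4171 - √(25 + 5) = 4171 - √30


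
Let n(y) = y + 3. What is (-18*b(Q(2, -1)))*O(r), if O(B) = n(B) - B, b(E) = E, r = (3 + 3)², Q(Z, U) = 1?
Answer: -54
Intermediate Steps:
n(y) = 3 + y
r = 36 (r = 6² = 36)
O(B) = 3 (O(B) = (3 + B) - B = 3)
(-18*b(Q(2, -1)))*O(r) = -18*1*3 = -18*3 = -54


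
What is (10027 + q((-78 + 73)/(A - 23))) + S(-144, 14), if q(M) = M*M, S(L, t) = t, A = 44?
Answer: 4428106/441 ≈ 10041.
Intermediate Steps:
q(M) = M²
(10027 + q((-78 + 73)/(A - 23))) + S(-144, 14) = (10027 + ((-78 + 73)/(44 - 23))²) + 14 = (10027 + (-5/21)²) + 14 = (10027 + 25/441) + 14 = 4421932/441 + 14 = 4428106/441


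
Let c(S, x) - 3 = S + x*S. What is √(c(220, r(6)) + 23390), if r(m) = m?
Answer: √24933 ≈ 157.90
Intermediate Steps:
c(S, x) = 3 + S + S*x (c(S, x) = 3 + (S + x*S) = 3 + (S + S*x) = 3 + S + S*x)
√(c(220, r(6)) + 23390) = √((3 + 220 + 220*6) + 23390) = √((3 + 220 + 1320) + 23390) = √(1543 + 23390) = √24933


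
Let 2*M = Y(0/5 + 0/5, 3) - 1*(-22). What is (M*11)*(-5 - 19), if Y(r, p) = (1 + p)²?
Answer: -5016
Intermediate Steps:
M = 19 (M = ((1 + 3)² - 1*(-22))/2 = (4² + 22)/2 = (16 + 22)/2 = (½)*38 = 19)
(M*11)*(-5 - 19) = (19*11)*(-5 - 19) = 209*(-24) = -5016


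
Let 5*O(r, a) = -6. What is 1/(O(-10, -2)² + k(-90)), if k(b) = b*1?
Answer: -25/2214 ≈ -0.011292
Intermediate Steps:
k(b) = b
O(r, a) = -6/5 (O(r, a) = (⅕)*(-6) = -6/5)
1/(O(-10, -2)² + k(-90)) = 1/((-6/5)² - 90) = 1/(36/25 - 90) = 1/(-2214/25) = -25/2214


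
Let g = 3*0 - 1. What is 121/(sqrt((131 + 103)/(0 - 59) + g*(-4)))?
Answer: 121*sqrt(118)/2 ≈ 657.20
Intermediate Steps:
g = -1 (g = 0 - 1 = -1)
121/(sqrt((131 + 103)/(0 - 59) + g*(-4))) = 121/(sqrt((131 + 103)/(0 - 59) - 1*(-4))) = 121/(sqrt(234/(-59) + 4)) = 121/(sqrt(234*(-1/59) + 4)) = 121/(sqrt(-234/59 + 4)) = 121/(sqrt(2/59)) = 121/((sqrt(118)/59)) = 121*(sqrt(118)/2) = 121*sqrt(118)/2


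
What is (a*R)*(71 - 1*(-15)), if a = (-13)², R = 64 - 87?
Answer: -334282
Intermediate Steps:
R = -23
a = 169
(a*R)*(71 - 1*(-15)) = (169*(-23))*(71 - 1*(-15)) = -3887*(71 + 15) = -3887*86 = -334282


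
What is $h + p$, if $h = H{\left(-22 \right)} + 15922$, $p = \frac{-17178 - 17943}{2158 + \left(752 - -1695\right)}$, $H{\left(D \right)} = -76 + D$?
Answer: $\frac{24278133}{1535} \approx 15816.0$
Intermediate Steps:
$p = - \frac{11707}{1535}$ ($p = - \frac{35121}{2158 + \left(752 + 1695\right)} = - \frac{35121}{2158 + 2447} = - \frac{35121}{4605} = \left(-35121\right) \frac{1}{4605} = - \frac{11707}{1535} \approx -7.6267$)
$h = 15824$ ($h = \left(-76 - 22\right) + 15922 = -98 + 15922 = 15824$)
$h + p = 15824 - \frac{11707}{1535} = \frac{24278133}{1535}$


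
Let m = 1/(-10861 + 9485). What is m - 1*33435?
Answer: -46006561/1376 ≈ -33435.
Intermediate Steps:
m = -1/1376 (m = 1/(-1376) = -1/1376 ≈ -0.00072674)
m - 1*33435 = -1/1376 - 1*33435 = -1/1376 - 33435 = -46006561/1376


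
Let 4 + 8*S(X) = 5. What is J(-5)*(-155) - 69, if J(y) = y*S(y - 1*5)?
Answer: 223/8 ≈ 27.875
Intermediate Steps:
S(X) = ⅛ (S(X) = -½ + (⅛)*5 = -½ + 5/8 = ⅛)
J(y) = y/8 (J(y) = y*(⅛) = y/8)
J(-5)*(-155) - 69 = ((⅛)*(-5))*(-155) - 69 = -5/8*(-155) - 69 = 775/8 - 69 = 223/8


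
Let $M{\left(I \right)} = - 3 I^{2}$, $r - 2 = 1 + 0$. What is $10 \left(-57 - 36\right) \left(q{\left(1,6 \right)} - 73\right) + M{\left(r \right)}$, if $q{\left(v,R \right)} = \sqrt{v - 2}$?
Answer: $67863 - 930 i \approx 67863.0 - 930.0 i$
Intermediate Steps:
$q{\left(v,R \right)} = \sqrt{-2 + v}$
$r = 3$ ($r = 2 + \left(1 + 0\right) = 2 + 1 = 3$)
$10 \left(-57 - 36\right) \left(q{\left(1,6 \right)} - 73\right) + M{\left(r \right)} = 10 \left(-57 - 36\right) \left(\sqrt{-2 + 1} - 73\right) - 3 \cdot 3^{2} = 10 \left(- 93 \left(\sqrt{-1} - 73\right)\right) - 27 = 10 \left(- 93 \left(i - 73\right)\right) - 27 = 10 \left(- 93 \left(-73 + i\right)\right) - 27 = 10 \left(6789 - 93 i\right) - 27 = \left(67890 - 930 i\right) - 27 = 67863 - 930 i$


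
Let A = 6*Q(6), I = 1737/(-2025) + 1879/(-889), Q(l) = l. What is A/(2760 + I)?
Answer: 1800225/137868662 ≈ 0.013058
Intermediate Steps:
I = -594352/200025 (I = 1737*(-1/2025) + 1879*(-1/889) = -193/225 - 1879/889 = -594352/200025 ≈ -2.9714)
A = 36 (A = 6*6 = 36)
A/(2760 + I) = 36/(2760 - 594352/200025) = 36/(551474648/200025) = 36*(200025/551474648) = 1800225/137868662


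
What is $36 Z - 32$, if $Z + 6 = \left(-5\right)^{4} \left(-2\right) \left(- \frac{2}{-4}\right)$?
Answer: $-22748$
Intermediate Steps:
$Z = -631$ ($Z = -6 + \left(-5\right)^{4} \left(-2\right) \left(- \frac{2}{-4}\right) = -6 + 625 \left(-2\right) \left(\left(-2\right) \left(- \frac{1}{4}\right)\right) = -6 - 625 = -631$)
$36 Z - 32 = 36 \left(-631\right) - 32 = -22716 - 32 = -22748$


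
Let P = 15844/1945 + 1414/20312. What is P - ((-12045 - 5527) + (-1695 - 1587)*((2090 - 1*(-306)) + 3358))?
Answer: 373383257810779/19753420 ≈ 1.8902e+7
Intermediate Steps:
P = 162286779/19753420 (P = 15844*(1/1945) + 1414*(1/20312) = 15844/1945 + 707/10156 = 162286779/19753420 ≈ 8.2156)
P - ((-12045 - 5527) + (-1695 - 1587)*((2090 - 1*(-306)) + 3358)) = 162286779/19753420 - ((-12045 - 5527) + (-1695 - 1587)*((2090 - 1*(-306)) + 3358)) = 162286779/19753420 - (-17572 - 3282*((2090 + 306) + 3358)) = 162286779/19753420 - (-17572 - 3282*(2396 + 3358)) = 162286779/19753420 - (-17572 - 3282*5754) = 162286779/19753420 - (-17572 - 18884628) = 162286779/19753420 - 1*(-18902200) = 162286779/19753420 + 18902200 = 373383257810779/19753420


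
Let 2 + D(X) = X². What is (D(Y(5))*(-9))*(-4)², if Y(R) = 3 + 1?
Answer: -2016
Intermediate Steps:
Y(R) = 4
D(X) = -2 + X²
(D(Y(5))*(-9))*(-4)² = ((-2 + 4²)*(-9))*(-4)² = ((-2 + 16)*(-9))*16 = (14*(-9))*16 = -126*16 = -2016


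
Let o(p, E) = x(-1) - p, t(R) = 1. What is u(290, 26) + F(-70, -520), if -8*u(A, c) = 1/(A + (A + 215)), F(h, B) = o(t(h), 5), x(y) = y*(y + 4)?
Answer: -25441/6360 ≈ -4.0002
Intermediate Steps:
x(y) = y*(4 + y)
o(p, E) = -3 - p (o(p, E) = -(4 - 1) - p = -1*3 - p = -3 - p)
F(h, B) = -4 (F(h, B) = -3 - 1*1 = -3 - 1 = -4)
u(A, c) = -1/(8*(215 + 2*A)) (u(A, c) = -1/(8*(A + (A + 215))) = -1/(8*(A + (215 + A))) = -1/(8*(215 + 2*A)))
u(290, 26) + F(-70, -520) = -1/(1720 + 16*290) - 4 = -1/(1720 + 4640) - 4 = -1/6360 - 4 = -25441/6360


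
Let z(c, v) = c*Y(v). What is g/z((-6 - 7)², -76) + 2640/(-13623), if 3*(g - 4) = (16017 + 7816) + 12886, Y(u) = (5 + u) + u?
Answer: -232380991/338436189 ≈ -0.68663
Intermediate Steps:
Y(u) = 5 + 2*u
z(c, v) = c*(5 + 2*v)
g = 36731/3 (g = 4 + ((16017 + 7816) + 12886)/3 = 4 + (23833 + 12886)/3 = 4 + (⅓)*36719 = 4 + 36719/3 = 36731/3 ≈ 12244.)
g/z((-6 - 7)², -76) + 2640/(-13623) = 36731/(3*(((-6 - 7)²*(5 + 2*(-76))))) + 2640/(-13623) = 36731/(3*(((-13)²*(5 - 152)))) + 2640*(-1/13623) = 36731/(3*((169*(-147)))) - 880/4541 = (36731/3)/(-24843) - 880/4541 = (36731/3)*(-1/24843) - 880/4541 = -36731/74529 - 880/4541 = -232380991/338436189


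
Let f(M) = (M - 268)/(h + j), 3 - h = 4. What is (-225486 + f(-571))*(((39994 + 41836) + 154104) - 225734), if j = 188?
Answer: -25300032600/11 ≈ -2.3000e+9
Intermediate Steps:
h = -1 (h = 3 - 1*4 = 3 - 4 = -1)
f(M) = -268/187 + M/187 (f(M) = (M - 268)/(-1 + 188) = (-268 + M)/187 = (-268 + M)*(1/187) = -268/187 + M/187)
(-225486 + f(-571))*(((39994 + 41836) + 154104) - 225734) = (-225486 + (-268/187 + (1/187)*(-571)))*(((39994 + 41836) + 154104) - 225734) = (-225486 + (-268/187 - 571/187))*((81830 + 154104) - 225734) = (-225486 - 839/187)*(235934 - 225734) = -42166721/187*10200 = -25300032600/11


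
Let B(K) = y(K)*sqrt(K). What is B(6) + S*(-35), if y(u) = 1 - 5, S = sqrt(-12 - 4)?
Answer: -140*I - 4*sqrt(6) ≈ -9.798 - 140.0*I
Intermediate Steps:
S = 4*I (S = sqrt(-16) = 4*I ≈ 4.0*I)
y(u) = -4
B(K) = -4*sqrt(K)
B(6) + S*(-35) = -4*sqrt(6) + (4*I)*(-35) = -4*sqrt(6) - 140*I = -140*I - 4*sqrt(6)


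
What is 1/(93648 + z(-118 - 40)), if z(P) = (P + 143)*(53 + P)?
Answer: 1/95223 ≈ 1.0502e-5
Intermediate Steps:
z(P) = (53 + P)*(143 + P) (z(P) = (143 + P)*(53 + P) = (53 + P)*(143 + P))
1/(93648 + z(-118 - 40)) = 1/(93648 + (7579 + (-118 - 40)² + 196*(-118 - 40))) = 1/(93648 + (7579 + (-158)² + 196*(-158))) = 1/(93648 + (7579 + 24964 - 30968)) = 1/(93648 + 1575) = 1/95223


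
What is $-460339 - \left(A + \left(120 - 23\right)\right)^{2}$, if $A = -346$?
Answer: $-522340$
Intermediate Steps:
$-460339 - \left(A + \left(120 - 23\right)\right)^{2} = -460339 - \left(-346 + \left(120 - 23\right)\right)^{2} = -460339 - \left(-346 + 97\right)^{2} = -460339 - \left(-249\right)^{2} = -460339 - 62001 = -522340$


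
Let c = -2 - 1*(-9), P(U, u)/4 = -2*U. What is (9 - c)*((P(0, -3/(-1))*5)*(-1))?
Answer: 0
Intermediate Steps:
P(U, u) = -8*U (P(U, u) = 4*(-2*U) = -8*U)
c = 7 (c = -2 + 9 = 7)
(9 - c)*((P(0, -3/(-1))*5)*(-1)) = (9 - 1*7)*((-8*0*5)*(-1)) = (9 - 7)*((0*5)*(-1)) = 2*(0*(-1)) = 2*0 = 0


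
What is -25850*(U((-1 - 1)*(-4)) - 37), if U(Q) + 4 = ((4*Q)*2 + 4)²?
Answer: -118470550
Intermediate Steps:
U(Q) = -4 + (4 + 8*Q)² (U(Q) = -4 + ((4*Q)*2 + 4)² = -4 + (8*Q + 4)² = -4 + (4 + 8*Q)²)
-25850*(U((-1 - 1)*(-4)) - 37) = -25850*((12 + 64*((-1 - 1)*(-4)) + 64*((-1 - 1)*(-4))²) - 37) = -25850*((12 + 64*(-2*(-4)) + 64*(-2*(-4))²) - 37) = -25850*((12 + 64*8 + 64*8²) - 37) = -25850*((12 + 512 + 64*64) - 37) = -25850*((12 + 512 + 4096) - 37) = -25850*(4620 - 37) = -25850*4583 = -1034*114575 = -118470550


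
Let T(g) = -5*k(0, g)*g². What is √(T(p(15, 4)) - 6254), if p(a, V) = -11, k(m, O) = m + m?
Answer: I*√6254 ≈ 79.082*I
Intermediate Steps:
k(m, O) = 2*m
T(g) = 0 (T(g) = -5*2*0*g² = -0*g² = -5*0 = 0)
√(T(p(15, 4)) - 6254) = √(0 - 6254) = √(-6254) = I*√6254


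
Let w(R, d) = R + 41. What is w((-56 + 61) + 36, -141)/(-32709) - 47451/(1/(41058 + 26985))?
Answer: -105607822826719/32709 ≈ -3.2287e+9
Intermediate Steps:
w(R, d) = 41 + R
w((-56 + 61) + 36, -141)/(-32709) - 47451/(1/(41058 + 26985)) = (41 + ((-56 + 61) + 36))/(-32709) - 47451/(1/(41058 + 26985)) = (41 + (5 + 36))*(-1/32709) - 47451/(1/68043) = (41 + 41)*(-1/32709) - 47451/1/68043 = 82*(-1/32709) - 47451*68043 = -82/32709 - 3228708393 = -105607822826719/32709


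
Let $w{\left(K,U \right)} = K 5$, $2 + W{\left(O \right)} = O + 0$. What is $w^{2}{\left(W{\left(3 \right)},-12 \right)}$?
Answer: $25$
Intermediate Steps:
$W{\left(O \right)} = -2 + O$ ($W{\left(O \right)} = -2 + \left(O + 0\right) = -2 + O$)
$w{\left(K,U \right)} = 5 K$
$w^{2}{\left(W{\left(3 \right)},-12 \right)} = \left(5 \left(-2 + 3\right)\right)^{2} = \left(5 \cdot 1\right)^{2} = 5^{2} = 25$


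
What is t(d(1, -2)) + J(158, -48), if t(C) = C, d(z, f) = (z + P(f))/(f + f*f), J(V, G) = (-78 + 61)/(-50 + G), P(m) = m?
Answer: -16/49 ≈ -0.32653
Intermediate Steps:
J(V, G) = -17/(-50 + G)
d(z, f) = (f + z)/(f + f**2) (d(z, f) = (z + f)/(f + f*f) = (f + z)/(f + f**2))
t(d(1, -2)) + J(158, -48) = (-2 + 1)/((-2)*(1 - 2)) - 17/(-50 - 48) = -1/2*(-1)/(-1) - 17/(-98) = -1/2*(-1)*(-1) - 17*(-1/98) = -1/2 + 17/98 = -16/49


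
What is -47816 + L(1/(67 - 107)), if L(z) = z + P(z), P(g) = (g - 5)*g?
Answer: -76505439/1600 ≈ -47816.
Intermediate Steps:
P(g) = g*(-5 + g) (P(g) = (-5 + g)*g = g*(-5 + g))
L(z) = z + z*(-5 + z)
-47816 + L(1/(67 - 107)) = -47816 + (-4 + 1/(67 - 107))/(67 - 107) = -47816 + (-4 + 1/(-40))/(-40) = -47816 - (-4 - 1/40)/40 = -47816 - 1/40*(-161/40) = -47816 + 161/1600 = -76505439/1600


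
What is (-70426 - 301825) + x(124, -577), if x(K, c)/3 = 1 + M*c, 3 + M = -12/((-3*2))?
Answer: -370517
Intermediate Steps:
M = -1 (M = -3 - 12/((-3*2)) = -3 - 12/(-6) = -3 - 12*(-⅙) = -3 + 2 = -1)
x(K, c) = 3 - 3*c (x(K, c) = 3*(1 - c) = 3 - 3*c)
(-70426 - 301825) + x(124, -577) = (-70426 - 301825) + (3 - 3*(-577)) = -372251 + (3 + 1731) = -372251 + 1734 = -370517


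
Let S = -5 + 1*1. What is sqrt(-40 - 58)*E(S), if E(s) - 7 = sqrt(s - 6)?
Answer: -14*sqrt(5) + 49*I*sqrt(2) ≈ -31.305 + 69.297*I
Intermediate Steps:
S = -4 (S = -5 + 1 = -4)
E(s) = 7 + sqrt(-6 + s) (E(s) = 7 + sqrt(s - 6) = 7 + sqrt(-6 + s))
sqrt(-40 - 58)*E(S) = sqrt(-40 - 58)*(7 + sqrt(-6 - 4)) = sqrt(-98)*(7 + sqrt(-10)) = (7*I*sqrt(2))*(7 + I*sqrt(10)) = 7*I*sqrt(2)*(7 + I*sqrt(10))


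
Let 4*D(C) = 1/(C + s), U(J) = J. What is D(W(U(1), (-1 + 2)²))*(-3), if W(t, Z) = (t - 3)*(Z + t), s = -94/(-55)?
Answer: 55/168 ≈ 0.32738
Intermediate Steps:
s = 94/55 (s = -94*(-1/55) = 94/55 ≈ 1.7091)
W(t, Z) = (-3 + t)*(Z + t)
D(C) = 1/(4*(94/55 + C)) (D(C) = 1/(4*(C + 94/55)) = 1/(4*(94/55 + C)))
D(W(U(1), (-1 + 2)²))*(-3) = (55/(4*(94 + 55*(1² - 3*(-1 + 2)² - 3*1 + (-1 + 2)²*1))))*(-3) = (55/(4*(94 + 55*(1 - 3*1² - 3 + 1²*1))))*(-3) = (55/(4*(94 + 55*(1 - 3*1 - 3 + 1*1))))*(-3) = (55/(4*(94 + 55*(1 - 3 - 3 + 1))))*(-3) = (55/(4*(94 + 55*(-4))))*(-3) = (55/(4*(94 - 220)))*(-3) = ((55/4)/(-126))*(-3) = ((55/4)*(-1/126))*(-3) = -55/504*(-3) = 55/168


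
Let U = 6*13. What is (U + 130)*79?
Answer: 16432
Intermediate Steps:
U = 78
(U + 130)*79 = (78 + 130)*79 = 208*79 = 16432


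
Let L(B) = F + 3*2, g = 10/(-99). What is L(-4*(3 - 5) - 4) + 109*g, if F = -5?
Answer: -991/99 ≈ -10.010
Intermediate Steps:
g = -10/99 (g = 10*(-1/99) = -10/99 ≈ -0.10101)
L(B) = 1 (L(B) = -5 + 3*2 = -5 + 6 = 1)
L(-4*(3 - 5) - 4) + 109*g = 1 + 109*(-10/99) = 1 - 1090/99 = -991/99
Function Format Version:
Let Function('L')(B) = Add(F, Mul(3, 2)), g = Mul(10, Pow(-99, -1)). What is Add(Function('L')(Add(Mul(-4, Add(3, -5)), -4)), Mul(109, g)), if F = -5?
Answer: Rational(-991, 99) ≈ -10.010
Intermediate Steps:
g = Rational(-10, 99) (g = Mul(10, Rational(-1, 99)) = Rational(-10, 99) ≈ -0.10101)
Function('L')(B) = 1 (Function('L')(B) = Add(-5, Mul(3, 2)) = Add(-5, 6) = 1)
Add(Function('L')(Add(Mul(-4, Add(3, -5)), -4)), Mul(109, g)) = Add(1, Mul(109, Rational(-10, 99))) = Add(1, Rational(-1090, 99)) = Rational(-991, 99)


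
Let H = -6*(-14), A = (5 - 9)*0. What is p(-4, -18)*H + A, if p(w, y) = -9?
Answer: -756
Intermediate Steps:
A = 0 (A = -4*0 = 0)
H = 84
p(-4, -18)*H + A = -9*84 + 0 = -756 + 0 = -756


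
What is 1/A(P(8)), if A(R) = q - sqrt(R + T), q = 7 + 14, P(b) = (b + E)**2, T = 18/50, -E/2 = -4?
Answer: 525/4616 + 5*sqrt(6409)/4616 ≈ 0.20045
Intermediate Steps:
E = 8 (E = -2*(-4) = 8)
T = 9/25 (T = 18*(1/50) = 9/25 ≈ 0.36000)
P(b) = (8 + b)**2 (P(b) = (b + 8)**2 = (8 + b)**2)
q = 21
A(R) = 21 - sqrt(9/25 + R) (A(R) = 21 - sqrt(R + 9/25) = 21 - sqrt(9/25 + R))
1/A(P(8)) = 1/(21 - sqrt(9 + 25*(8 + 8)**2)/5) = 1/(21 - sqrt(9 + 25*16**2)/5) = 1/(21 - sqrt(9 + 25*256)/5) = 1/(21 - sqrt(9 + 6400)/5) = 1/(21 - sqrt(6409)/5)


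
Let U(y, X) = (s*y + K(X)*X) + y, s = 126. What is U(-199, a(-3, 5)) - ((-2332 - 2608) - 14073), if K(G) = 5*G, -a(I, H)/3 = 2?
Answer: -6080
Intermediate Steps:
a(I, H) = -6 (a(I, H) = -3*2 = -6)
U(y, X) = 5*X**2 + 127*y (U(y, X) = (126*y + (5*X)*X) + y = (126*y + 5*X**2) + y = (5*X**2 + 126*y) + y = 5*X**2 + 127*y)
U(-199, a(-3, 5)) - ((-2332 - 2608) - 14073) = (5*(-6)**2 + 127*(-199)) - ((-2332 - 2608) - 14073) = (5*36 - 25273) - (-4940 - 14073) = (180 - 25273) - 1*(-19013) = -25093 + 19013 = -6080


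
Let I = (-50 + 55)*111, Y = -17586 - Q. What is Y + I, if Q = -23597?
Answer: 6566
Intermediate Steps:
Y = 6011 (Y = -17586 - 1*(-23597) = -17586 + 23597 = 6011)
I = 555 (I = 5*111 = 555)
Y + I = 6011 + 555 = 6566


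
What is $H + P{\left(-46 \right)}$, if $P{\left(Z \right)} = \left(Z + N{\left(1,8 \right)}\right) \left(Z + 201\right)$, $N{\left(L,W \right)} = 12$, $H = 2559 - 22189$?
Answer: $-24900$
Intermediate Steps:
$H = -19630$
$P{\left(Z \right)} = \left(12 + Z\right) \left(201 + Z\right)$ ($P{\left(Z \right)} = \left(Z + 12\right) \left(Z + 201\right) = \left(12 + Z\right) \left(201 + Z\right)$)
$H + P{\left(-46 \right)} = -19630 + \left(2412 + \left(-46\right)^{2} + 213 \left(-46\right)\right) = -19630 + \left(2412 + 2116 - 9798\right) = -19630 - 5270 = -24900$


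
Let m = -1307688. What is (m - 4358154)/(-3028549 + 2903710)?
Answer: 48426/1067 ≈ 45.385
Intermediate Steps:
(m - 4358154)/(-3028549 + 2903710) = (-1307688 - 4358154)/(-3028549 + 2903710) = -5665842/(-124839) = -5665842*(-1/124839) = 48426/1067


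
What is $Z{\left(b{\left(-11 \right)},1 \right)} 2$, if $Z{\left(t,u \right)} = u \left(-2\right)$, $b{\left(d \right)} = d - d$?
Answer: $-4$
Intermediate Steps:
$b{\left(d \right)} = 0$
$Z{\left(t,u \right)} = - 2 u$
$Z{\left(b{\left(-11 \right)},1 \right)} 2 = \left(-2\right) 1 \cdot 2 = \left(-2\right) 2 = -4$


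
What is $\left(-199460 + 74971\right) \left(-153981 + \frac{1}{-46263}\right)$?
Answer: $\frac{886812704144956}{46263} \approx 1.9169 \cdot 10^{10}$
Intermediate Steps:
$\left(-199460 + 74971\right) \left(-153981 + \frac{1}{-46263}\right) = - 124489 \left(-153981 - \frac{1}{46263}\right) = \left(-124489\right) \left(- \frac{7123623004}{46263}\right) = \frac{886812704144956}{46263}$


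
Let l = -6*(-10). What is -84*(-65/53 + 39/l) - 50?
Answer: -419/265 ≈ -1.5811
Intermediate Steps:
l = 60
-84*(-65/53 + 39/l) - 50 = -84*(-65/53 + 39/60) - 50 = -84*(-65*1/53 + 39*(1/60)) - 50 = -84*(-65/53 + 13/20) - 50 = -84*(-611/1060) - 50 = 12831/265 - 50 = -419/265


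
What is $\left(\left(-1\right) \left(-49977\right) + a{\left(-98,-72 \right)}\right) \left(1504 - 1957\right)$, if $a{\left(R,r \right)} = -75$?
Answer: $-22605606$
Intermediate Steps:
$\left(\left(-1\right) \left(-49977\right) + a{\left(-98,-72 \right)}\right) \left(1504 - 1957\right) = \left(\left(-1\right) \left(-49977\right) - 75\right) \left(1504 - 1957\right) = \left(49977 - 75\right) \left(-453\right) = 49902 \left(-453\right) = -22605606$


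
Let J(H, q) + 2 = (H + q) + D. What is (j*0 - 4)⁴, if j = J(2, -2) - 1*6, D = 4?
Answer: 256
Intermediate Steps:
J(H, q) = 2 + H + q (J(H, q) = -2 + ((H + q) + 4) = -2 + (4 + H + q) = 2 + H + q)
j = -4 (j = (2 + 2 - 2) - 1*6 = 2 - 6 = -4)
(j*0 - 4)⁴ = (-4*0 - 4)⁴ = (0 - 4)⁴ = (-4)⁴ = 256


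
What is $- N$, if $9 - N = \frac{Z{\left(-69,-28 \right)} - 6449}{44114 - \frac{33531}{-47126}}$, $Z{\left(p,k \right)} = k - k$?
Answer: $- \frac{19014464629}{2078949895} \approx -9.1462$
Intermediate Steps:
$Z{\left(p,k \right)} = 0$
$N = \frac{19014464629}{2078949895}$ ($N = 9 - \frac{0 - 6449}{44114 - \frac{33531}{-47126}} = 9 - - \frac{6449}{44114 - - \frac{33531}{47126}} = 9 - - \frac{6449}{44114 + \frac{33531}{47126}} = 9 - - \frac{6449}{\frac{2078949895}{47126}} = 9 - \left(-6449\right) \frac{47126}{2078949895} = 9 - - \frac{303915574}{2078949895} = 9 + \frac{303915574}{2078949895} = \frac{19014464629}{2078949895} \approx 9.1462$)
$- N = \left(-1\right) \frac{19014464629}{2078949895} = - \frac{19014464629}{2078949895}$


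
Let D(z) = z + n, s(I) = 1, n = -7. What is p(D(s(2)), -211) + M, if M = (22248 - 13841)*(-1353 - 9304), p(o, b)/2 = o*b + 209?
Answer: -89590449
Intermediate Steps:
D(z) = -7 + z (D(z) = z - 7 = -7 + z)
p(o, b) = 418 + 2*b*o (p(o, b) = 2*(o*b + 209) = 2*(b*o + 209) = 2*(209 + b*o) = 418 + 2*b*o)
M = -89593399 (M = 8407*(-10657) = -89593399)
p(D(s(2)), -211) + M = (418 + 2*(-211)*(-7 + 1)) - 89593399 = (418 + 2*(-211)*(-6)) - 89593399 = (418 + 2532) - 89593399 = 2950 - 89593399 = -89590449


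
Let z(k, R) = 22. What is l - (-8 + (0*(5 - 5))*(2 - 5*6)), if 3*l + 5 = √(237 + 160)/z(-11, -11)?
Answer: 19/3 + √397/66 ≈ 6.6352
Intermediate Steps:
l = -5/3 + √397/66 (l = -5/3 + (√(237 + 160)/22)/3 = -5/3 + (√397*(1/22))/3 = -5/3 + (√397/22)/3 = -5/3 + √397/66 ≈ -1.3648)
l - (-8 + (0*(5 - 5))*(2 - 5*6)) = (-5/3 + √397/66) - (-8 + (0*(5 - 5))*(2 - 5*6)) = (-5/3 + √397/66) - (-8 + (0*0)*(2 - 30)) = (-5/3 + √397/66) - (-8 + 0*(-28)) = (-5/3 + √397/66) - (-8 + 0) = (-5/3 + √397/66) - 1*(-8) = (-5/3 + √397/66) + 8 = 19/3 + √397/66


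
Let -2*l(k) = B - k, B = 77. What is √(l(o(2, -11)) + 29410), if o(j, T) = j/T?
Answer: √14215762/22 ≈ 171.38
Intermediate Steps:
l(k) = -77/2 + k/2 (l(k) = -(77 - k)/2 = -77/2 + k/2)
√(l(o(2, -11)) + 29410) = √((-77/2 + (2/(-11))/2) + 29410) = √((-77/2 + (2*(-1/11))/2) + 29410) = √((-77/2 + (½)*(-2/11)) + 29410) = √((-77/2 - 1/11) + 29410) = √(-849/22 + 29410) = √(646171/22) = √14215762/22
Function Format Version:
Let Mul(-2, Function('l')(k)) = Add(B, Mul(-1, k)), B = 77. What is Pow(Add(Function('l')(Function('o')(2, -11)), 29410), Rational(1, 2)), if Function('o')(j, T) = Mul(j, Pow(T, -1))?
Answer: Mul(Rational(1, 22), Pow(14215762, Rational(1, 2))) ≈ 171.38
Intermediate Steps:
Function('l')(k) = Add(Rational(-77, 2), Mul(Rational(1, 2), k)) (Function('l')(k) = Mul(Rational(-1, 2), Add(77, Mul(-1, k))) = Add(Rational(-77, 2), Mul(Rational(1, 2), k)))
Pow(Add(Function('l')(Function('o')(2, -11)), 29410), Rational(1, 2)) = Pow(Add(Add(Rational(-77, 2), Mul(Rational(1, 2), Mul(2, Pow(-11, -1)))), 29410), Rational(1, 2)) = Pow(Add(Add(Rational(-77, 2), Mul(Rational(1, 2), Mul(2, Rational(-1, 11)))), 29410), Rational(1, 2)) = Pow(Add(Add(Rational(-77, 2), Mul(Rational(1, 2), Rational(-2, 11))), 29410), Rational(1, 2)) = Pow(Add(Add(Rational(-77, 2), Rational(-1, 11)), 29410), Rational(1, 2)) = Pow(Add(Rational(-849, 22), 29410), Rational(1, 2)) = Pow(Rational(646171, 22), Rational(1, 2)) = Mul(Rational(1, 22), Pow(14215762, Rational(1, 2)))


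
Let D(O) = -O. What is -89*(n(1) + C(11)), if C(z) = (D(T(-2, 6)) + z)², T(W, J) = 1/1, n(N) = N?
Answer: -8989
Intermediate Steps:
T(W, J) = 1
C(z) = (-1 + z)² (C(z) = (-1*1 + z)² = (-1 + z)²)
-89*(n(1) + C(11)) = -89*(1 + (-1 + 11)²) = -89*(1 + 10²) = -89*(1 + 100) = -89*101 = -8989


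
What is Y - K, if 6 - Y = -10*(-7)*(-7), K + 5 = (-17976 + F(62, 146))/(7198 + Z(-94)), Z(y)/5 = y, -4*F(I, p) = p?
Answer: 6777481/13456 ≈ 503.68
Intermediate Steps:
F(I, p) = -p/4
Z(y) = 5*y
K = -103305/13456 (K = -5 + (-17976 - ¼*146)/(7198 + 5*(-94)) = -5 + (-17976 - 73/2)/(7198 - 470) = -5 - 36025/2/6728 = -5 - 36025/2*1/6728 = -5 - 36025/13456 = -103305/13456 ≈ -7.6772)
Y = 496 (Y = 6 - (-10*(-7))*(-7) = 6 - 70*(-7) = 6 - 1*(-490) = 6 + 490 = 496)
Y - K = 496 - 1*(-103305/13456) = 496 + 103305/13456 = 6777481/13456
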